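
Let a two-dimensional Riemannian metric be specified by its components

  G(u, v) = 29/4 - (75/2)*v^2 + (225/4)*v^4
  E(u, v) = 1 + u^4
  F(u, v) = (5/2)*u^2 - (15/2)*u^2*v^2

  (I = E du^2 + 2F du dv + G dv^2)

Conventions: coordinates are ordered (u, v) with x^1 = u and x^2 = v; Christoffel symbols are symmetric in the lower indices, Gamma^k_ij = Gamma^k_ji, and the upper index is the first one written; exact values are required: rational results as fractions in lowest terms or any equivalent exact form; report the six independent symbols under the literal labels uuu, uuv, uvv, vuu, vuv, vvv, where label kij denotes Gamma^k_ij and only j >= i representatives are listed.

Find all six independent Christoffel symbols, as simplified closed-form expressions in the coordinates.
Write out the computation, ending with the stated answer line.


E = 1 + u^4; F = (5/2)*u^2 - (15/2)*u^2*v^2; G = 29/4 - (75/2)*v^2 + (225/4)*v^4
Gamma^k_ij = (1/2) g^{kl} (d_i g_jl + d_j g_il - d_l g_ij), with g^inv = (1/(EG-F^2)) [[G, -F], [-F, E]]
first partials: E_u = 4*u^3, E_v = 0, F_u = 5*u - 15*u*v^2, F_v = -15*u^2*v, G_u = 0, G_v = -75*v + 225*v^3
D = EG - F^2 = 29/4 - (75/2)*v^2 + (225/4)*v^4 + u^4
expanded: Gamma^u_uu = (G E_u - 2F F_u + F E_v)/(2D), Gamma^u_uv = (G E_v - F G_u)/(2D), Gamma^u_vv = (2G F_v - G G_u - F G_v)/(2D), Gamma^v_uu = (2E F_u - E E_v - F E_u)/(2D), Gamma^v_uv = (E G_u - F E_v)/(2D), Gamma^v_vv = (E G_v - 2F F_v + F G_u)/(2D); substitute and cancel common factors

Answer: Gamma_uuu = 8*u^3/(4*u^4 + 225*v^4 - 150*v^2 + 29), Gamma_uuv = 0, Gamma_uvv = -60*u^2*v/(4*u^4 + 225*v^4 - 150*v^2 + 29), Gamma_vuu = (-60*u*v^2 + 20*u)/(4*u^4 + 225*v^4 - 150*v^2 + 29), Gamma_vuv = 0, Gamma_vvv = (450*v^3 - 150*v)/(4*u^4 + 225*v^4 - 150*v^2 + 29)


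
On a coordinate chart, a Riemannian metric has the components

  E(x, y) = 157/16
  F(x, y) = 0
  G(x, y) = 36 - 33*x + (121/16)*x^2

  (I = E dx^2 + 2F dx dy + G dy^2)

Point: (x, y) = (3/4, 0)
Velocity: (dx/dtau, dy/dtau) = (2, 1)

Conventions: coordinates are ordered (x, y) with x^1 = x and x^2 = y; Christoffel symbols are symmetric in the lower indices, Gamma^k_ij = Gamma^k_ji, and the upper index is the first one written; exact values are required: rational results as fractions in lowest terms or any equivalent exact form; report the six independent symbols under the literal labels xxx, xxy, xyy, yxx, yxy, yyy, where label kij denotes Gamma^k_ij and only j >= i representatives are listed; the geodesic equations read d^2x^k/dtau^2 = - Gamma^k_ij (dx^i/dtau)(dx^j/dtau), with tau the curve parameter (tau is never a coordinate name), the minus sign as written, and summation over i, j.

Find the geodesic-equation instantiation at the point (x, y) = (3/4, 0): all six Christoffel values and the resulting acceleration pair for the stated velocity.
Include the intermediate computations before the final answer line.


E = 157/16, F = 0, G = 3969/256 at the point
E_x = 0, E_y = 0, F_x = 0, F_y = 0, G_x = -693/32, G_y = 0
EG - F^2 = 623133/4096;  g^inv = (4096/623133) * [[3969/256, 0], [0, 157/16]]
first-kind symbols [ij,l] = (1/2)(d_i g_jl + d_j g_il - d_l g_ij): [xx,x] = E_x/2 = 0, [xx,y] = F_x - E_y/2 = 0, [xy,x] = E_y/2 = 0, [xy,y] = G_x/2 = -693/64, [yy,x] = F_y - G_x/2 = 693/64, [yy,y] = G_y/2 = 0
Gamma^x_ij = (G*[ij,x] - F*[ij,y])/(EG - F^2), Gamma^y_ij = (E*[ij,y] - F*[ij,x])/(EG - F^2)
Gamma_xxx = 0, Gamma_xxy = 0, Gamma_xyy = 693/628, Gamma_yxx = 0, Gamma_yxy = -44/63, Gamma_yyy = 0
d^2x/dtau^2 = -(Gamma_xxx*(2)^2 + 2*Gamma_xxy*(2)*(1) + Gamma_xyy*(1)^2) = -693/628
d^2y/dtau^2 = -(Gamma_yxx*(2)^2 + 2*Gamma_yxy*(2)*(1) + Gamma_yyy*(1)^2) = 176/63

Answer: Gamma_xxx = 0, Gamma_xxy = 0, Gamma_xyy = 693/628, Gamma_yxx = 0, Gamma_yxy = -44/63, Gamma_yyy = 0; accelerations (d^2x/dtau^2, d^2y/dtau^2) = (-693/628, 176/63)


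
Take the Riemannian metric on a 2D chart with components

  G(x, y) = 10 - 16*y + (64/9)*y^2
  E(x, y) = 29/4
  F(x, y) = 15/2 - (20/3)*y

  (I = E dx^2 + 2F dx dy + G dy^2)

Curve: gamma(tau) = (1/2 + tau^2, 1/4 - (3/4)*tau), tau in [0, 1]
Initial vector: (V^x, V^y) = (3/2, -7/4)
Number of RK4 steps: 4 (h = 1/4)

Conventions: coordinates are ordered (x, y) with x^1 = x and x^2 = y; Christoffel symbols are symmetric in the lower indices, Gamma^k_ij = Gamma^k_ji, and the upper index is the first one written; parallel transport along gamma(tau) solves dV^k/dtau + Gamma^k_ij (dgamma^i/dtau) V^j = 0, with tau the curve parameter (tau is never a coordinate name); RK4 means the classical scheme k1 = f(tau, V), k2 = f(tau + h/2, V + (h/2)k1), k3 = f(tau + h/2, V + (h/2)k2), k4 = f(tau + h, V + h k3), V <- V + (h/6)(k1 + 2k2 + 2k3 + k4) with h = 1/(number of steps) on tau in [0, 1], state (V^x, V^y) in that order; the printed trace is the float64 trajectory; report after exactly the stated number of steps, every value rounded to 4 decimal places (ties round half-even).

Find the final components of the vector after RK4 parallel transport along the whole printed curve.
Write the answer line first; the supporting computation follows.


Answer: V^x = 1.9182, V^y = -1.2222

gamma'(tau) = (2*tau, -3/4); f(tau, V)^k = -Gamma^k_ij(gamma(tau)) gamma'^i(tau) V^j; h = 1/4; intermediate values shown to 6 dp
curve data and Christoffel symbols at the stage parameters:
  tau = 0.000000: gamma = (0.500000, 0.250000), gamma' = (0.000000, -0.750000); Gamma_xxx = 0.000000, Gamma_xxy = 0.000000, Gamma_xyy = -0.525164, Gamma_yxx = 0.000000, Gamma_yxy = 0.000000, Gamma_yyy = -0.490153
  tau = 0.125000: gamma = (0.515625, 0.156250), gamma' = (0.250000, -0.750000); Gamma_xxx = 0.000000, Gamma_xxy = 0.000000, Gamma_xyy = -0.478803, Gamma_yxx = 0.000000, Gamma_yxy = 0.000000, Gamma_yyy = -0.494763
  tau = 0.250000: gamma = (0.562500, 0.062500), gamma' = (0.500000, -0.750000); Gamma_xxx = 0.000000, Gamma_xxy = 0.000000, Gamma_xyy = -0.436364, Gamma_yxx = 0.000000, Gamma_yxy = 0.000000, Gamma_yyy = -0.494545
  tau = 0.375000: gamma = (0.640625, -0.031250), gamma' = (0.750000, -0.750000); Gamma_xxx = 0.000000, Gamma_xxy = 0.000000, Gamma_xyy = -0.397845, Gamma_yxx = 0.000000, Gamma_yxy = 0.000000, Gamma_yyy = -0.490676
  tau = 0.500000: gamma = (0.750000, -0.125000), gamma' = (1.000000, -0.750000); Gamma_xxx = 0.000000, Gamma_xxy = 0.000000, Gamma_xyy = -0.363086, Gamma_yxx = 0.000000, Gamma_yxy = 0.000000, Gamma_yyy = -0.484115
  tau = 0.625000: gamma = (0.890625, -0.218750), gamma' = (1.250000, -0.750000); Gamma_xxx = 0.000000, Gamma_xxy = 0.000000, Gamma_xyy = -0.331835, Gamma_yxx = 0.000000, Gamma_yxy = 0.000000, Gamma_yyy = -0.475631
  tau = 0.750000: gamma = (1.062500, -0.312500), gamma' = (1.500000, -0.750000); Gamma_xxx = 0.000000, Gamma_xxy = 0.000000, Gamma_xyy = -0.303797, Gamma_yxx = 0.000000, Gamma_yxy = 0.000000, Gamma_yyy = -0.465823
  tau = 0.875000: gamma = (1.265625, -0.406250), gamma' = (1.750000, -0.750000); Gamma_xxx = 0.000000, Gamma_xxy = 0.000000, Gamma_xyy = -0.278665, Gamma_yxx = 0.000000, Gamma_yxy = 0.000000, Gamma_yyy = -0.455152
  tau = 1.000000: gamma = (1.500000, -0.500000), gamma' = (2.000000, -0.750000); Gamma_xxx = 0.000000, Gamma_xxy = 0.000000, Gamma_xyy = -0.256137, Gamma_yxx = 0.000000, Gamma_yxy = 0.000000, Gamma_yyy = -0.443970
step 0: V^x = 1.5000, V^y = -1.7500
step 1: k1 = (0.689278, 0.643326), k2 = (0.599551, 0.619536), k3 = (0.600619, 0.620640), k4 = (0.521948, 0.591541); V <- V + (h/6)(k1 + 2k2 + 2k3 + k4): V^x = 1.6505, V^y = -1.5952
step 2: k1 = (0.522065, 0.591674), k2 = (0.453913, 0.559826), k3 = (0.455101, 0.561291), k4 = (0.396184, 0.528246); V <- V + (h/6)(k1 + 2k2 + 2k3 + k4): V^x = 1.7645, V^y = -1.4551
step 3: k1 = (0.396248, 0.528330), k2 = (0.345707, 0.495513), k3 = (0.346727, 0.496976), k4 = (0.303235, 0.464961); V <- V + (h/6)(k1 + 2k2 + 2k3 + k4): V^x = 1.8513, V^y = -1.3310
step 4: k1 = (0.303269, 0.465013), k2 = (0.266032, 0.434519), k3 = (0.266828, 0.435820), k4 = (0.234761, 0.406919); V <- V + (h/6)(k1 + 2k2 + 2k3 + k4): V^x = 1.9182, V^y = -1.2222


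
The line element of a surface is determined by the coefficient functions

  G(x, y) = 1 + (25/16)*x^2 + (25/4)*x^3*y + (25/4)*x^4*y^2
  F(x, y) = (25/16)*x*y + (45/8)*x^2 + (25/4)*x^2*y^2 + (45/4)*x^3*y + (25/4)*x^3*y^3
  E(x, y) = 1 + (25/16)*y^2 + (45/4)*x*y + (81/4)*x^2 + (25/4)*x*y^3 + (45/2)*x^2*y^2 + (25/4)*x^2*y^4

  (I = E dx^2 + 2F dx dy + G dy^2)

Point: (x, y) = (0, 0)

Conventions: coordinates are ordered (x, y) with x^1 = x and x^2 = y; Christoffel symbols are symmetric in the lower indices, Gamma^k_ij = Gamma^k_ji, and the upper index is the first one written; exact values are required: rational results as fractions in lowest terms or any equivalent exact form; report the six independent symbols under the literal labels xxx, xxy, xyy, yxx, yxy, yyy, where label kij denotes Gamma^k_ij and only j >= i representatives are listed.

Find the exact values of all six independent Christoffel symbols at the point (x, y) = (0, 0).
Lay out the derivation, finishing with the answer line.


E = 1, F = 0, G = 1 at the point
E_x = 0, E_y = 0, F_x = 0, F_y = 0, G_x = 0, G_y = 0
EG - F^2 = 1;  g^inv = (1) * [[1, 0], [0, 1]]
first-kind symbols [ij,l] = (1/2)(d_i g_jl + d_j g_il - d_l g_ij): [xx,x] = E_x/2 = 0, [xx,y] = F_x - E_y/2 = 0, [xy,x] = E_y/2 = 0, [xy,y] = G_x/2 = 0, [yy,x] = F_y - G_x/2 = 0, [yy,y] = G_y/2 = 0
Gamma^x_ij = (G*[ij,x] - F*[ij,y])/(EG - F^2), Gamma^y_ij = (E*[ij,y] - F*[ij,x])/(EG - F^2)

Answer: Gamma_xxx = 0, Gamma_xxy = 0, Gamma_xyy = 0, Gamma_yxx = 0, Gamma_yxy = 0, Gamma_yyy = 0


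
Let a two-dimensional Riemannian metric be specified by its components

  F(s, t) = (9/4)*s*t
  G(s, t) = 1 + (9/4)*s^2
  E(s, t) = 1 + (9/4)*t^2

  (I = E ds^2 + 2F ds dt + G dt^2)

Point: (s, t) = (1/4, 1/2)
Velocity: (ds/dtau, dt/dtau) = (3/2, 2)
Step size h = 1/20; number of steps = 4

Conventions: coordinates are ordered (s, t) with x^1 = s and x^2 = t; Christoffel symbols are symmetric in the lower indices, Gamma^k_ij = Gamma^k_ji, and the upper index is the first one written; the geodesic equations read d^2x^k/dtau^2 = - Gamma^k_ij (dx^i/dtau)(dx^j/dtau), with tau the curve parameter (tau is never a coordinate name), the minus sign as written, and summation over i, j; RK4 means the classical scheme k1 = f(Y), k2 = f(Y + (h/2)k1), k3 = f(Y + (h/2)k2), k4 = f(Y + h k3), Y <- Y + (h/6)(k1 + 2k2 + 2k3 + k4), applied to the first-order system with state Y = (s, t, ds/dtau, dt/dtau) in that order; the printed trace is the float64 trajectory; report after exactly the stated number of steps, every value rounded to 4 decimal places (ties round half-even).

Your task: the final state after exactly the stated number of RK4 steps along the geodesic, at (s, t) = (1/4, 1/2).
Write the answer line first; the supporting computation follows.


Answer: s = 0.4868, t = 0.8662, ds/dtau = 0.9363, dt/dtau = 1.6940

f(Y) = (ds/dtau, dt/dtau, -Gamma^s_ij Y'^i Y'^j, -Gamma^t_ij Y'^i Y'^j) with the Gammas evaluated at the stage position; h = 0.050000; intermediate values shown to 6 dp
step 0: s = 0.2500, t = 0.5000, ds/dtau = 1.5000, dt/dtau = 2.0000
step 1:
  k1: at (s, t) = (0.250000, 0.500000), (ds/dtau, dt/dtau) = (1.500000, 2.000000); Gamma_sss = 0.000000, Gamma_sst = 0.660550, Gamma_stt = 0.000000, Gamma_tss = 0.000000, Gamma_tst = 0.330275, Gamma_ttt = 0.000000; k1 = (1.500000, 2.000000, -3.963303, -1.981651)
  k2: at (s, t) = (0.287500, 0.550000), (ds/dtau, dt/dtau) = (1.400917, 1.950459); Gamma_sss = 0.000000, Gamma_sst = 0.662970, Gamma_stt = 0.000000, Gamma_tss = 0.000000, Gamma_tst = 0.346552, Gamma_ttt = 0.000000; k2 = (1.400917, 1.950459, -3.623038, -1.893861)
  k3: at (s, t) = (0.285023, 0.548761), (ds/dtau, dt/dtau) = (1.409424, 1.952653); Gamma_sss = 0.000000, Gamma_sst = 0.663700, Gamma_stt = 0.000000, Gamma_tss = 0.000000, Gamma_tst = 0.344721, Gamma_ttt = 0.000000; k3 = (1.409424, 1.952653, -3.653159, -1.897426)
  k4: at (s, t) = (0.320471, 0.597633), (ds/dtau, dt/dtau) = (1.317342, 1.905129); Gamma_sss = 0.000000, Gamma_sst = 0.660871, Gamma_stt = 0.000000, Gamma_tss = 0.000000, Gamma_tst = 0.354382, Gamma_ttt = 0.000000; k4 = (1.317342, 1.905129, -3.317182, -1.778787)
  Y <- Y + (h/6)(k1 + 2k2 + 2k3 + k4): s = 0.3203, t = 0.5976, ds/dtau = 1.3181, dt/dtau = 1.9055
step 2:
  k1: at (s, t) = (0.320317, 0.597595), (ds/dtau, dt/dtau) = (1.318059, 1.905475); Gamma_sss = 0.000000, Gamma_sst = 0.660934, Gamma_stt = 0.000000, Gamma_tss = 0.000000, Gamma_tst = 0.354268, Gamma_ttt = 0.000000; k1 = (1.318059, 1.905475, -3.319910, -1.779506)
  k2: at (s, t) = (0.353268, 0.645231), (ds/dtau, dt/dtau) = (1.235062, 1.860987); Gamma_sss = 0.000000, Gamma_sst = 0.654681, Gamma_stt = 0.000000, Gamma_tss = 0.000000, Gamma_tst = 0.358442, Gamma_ttt = 0.000000; k2 = (1.235062, 1.860987, -3.009481, -1.647710)
  k3: at (s, t) = (0.351193, 0.644119), (ds/dtau, dt/dtau) = (1.242822, 1.864282); Gamma_sss = 0.000000, Gamma_sst = 0.655478, Gamma_stt = 0.000000, Gamma_tss = 0.000000, Gamma_tst = 0.357387, Gamma_ttt = 0.000000; k3 = (1.242822, 1.864282, -3.037448, -1.656109)
  k4: at (s, t) = (0.382458, 0.690809), (ds/dtau, dt/dtau) = (1.166187, 1.822669); Gamma_sss = 0.000000, Gamma_sst = 0.646864, Gamma_stt = 0.000000, Gamma_tss = 0.000000, Gamma_tst = 0.358128, Gamma_ttt = 0.000000; k4 = (1.166187, 1.822669, -2.749913, -1.522457)
  Y <- Y + (h/6)(k1 + 2k2 + 2k3 + k4): s = 0.3823, t = 0.6908, ds/dtau = 1.1667, dt/dtau = 1.8229
step 3:
  k1: at (s, t) = (0.382317, 0.690750), (ds/dtau, dt/dtau) = (1.166695, 1.822895); Gamma_sss = 0.000000, Gamma_sst = 0.646923, Gamma_stt = 0.000000, Gamma_tss = 0.000000, Gamma_tst = 0.358060, Gamma_ttt = 0.000000; k1 = (1.166695, 1.822895, -2.751705, -1.523016)
  k2: at (s, t) = (0.411484, 0.736323), (ds/dtau, dt/dtau) = (1.097903, 1.784819); Gamma_sss = 0.000000, Gamma_sst = 0.636993, Gamma_stt = 0.000000, Gamma_tss = 0.000000, Gamma_tst = 0.355975, Gamma_ttt = 0.000000; k2 = (1.097903, 1.784819, -2.496450, -1.395109)
  k3: at (s, t) = (0.409765, 0.735371), (ds/dtau, dt/dtau) = (1.104284, 1.788017); Gamma_sss = 0.000000, Gamma_sst = 0.637722, Gamma_stt = 0.000000, Gamma_tss = 0.000000, Gamma_tst = 0.355352, Gamma_ttt = 0.000000; k3 = (1.104284, 1.788017, -2.518336, -1.403272)
  k4: at (s, t) = (0.437531, 0.780151), (ds/dtau, dt/dtau) = (1.040779, 1.752731); Gamma_sss = 0.000000, Gamma_sst = 0.626872, Gamma_stt = 0.000000, Gamma_tss = 0.000000, Gamma_tst = 0.351568, Gamma_ttt = 0.000000; k4 = (1.040779, 1.752731, -2.287087, -1.282664)
  Y <- Y + (h/6)(k1 + 2k2 + 2k3 + k4): s = 0.4374, t = 0.7801, ds/dtau = 1.0411, dt/dtau = 1.7529
step 4:
  k1: at (s, t) = (0.437416, 0.780094), (ds/dtau, dt/dtau) = (1.041126, 1.752875); Gamma_sss = 0.000000, Gamma_sst = 0.626922, Gamma_stt = 0.000000, Gamma_tss = 0.000000, Gamma_tst = 0.351529, Gamma_ttt = 0.000000; k1 = (1.041126, 1.752875, -2.288219, -1.283053)
  k2: at (s, t) = (0.463444, 0.823916), (ds/dtau, dt/dtau) = (0.983920, 1.720798); Gamma_sss = 0.000000, Gamma_sst = 0.615753, Gamma_stt = 0.000000, Gamma_tss = 0.000000, Gamma_tst = 0.346354, Gamma_ttt = 0.000000; k2 = (0.983920, 1.720798, -2.085098, -1.172845)
  k3: at (s, t) = (0.462014, 0.823114), (ds/dtau, dt/dtau) = (0.988998, 1.723553); Gamma_sss = 0.000000, Gamma_sst = 0.616372, Gamma_stt = 0.000000, Gamma_tss = 0.000000, Gamma_tst = 0.345969, Gamma_ttt = 0.000000; k3 = (0.988998, 1.723553, -2.101324, -1.179472)
  k4: at (s, t) = (0.486866, 0.866272), (ds/dtau, dt/dtau) = (0.936059, 1.693901); Gamma_sss = 0.000000, Gamma_sst = 0.604977, Gamma_stt = 0.000000, Gamma_tss = 0.000000, Gamma_tst = 0.340011, Gamma_ttt = 0.000000; k4 = (0.936059, 1.693901, -1.918492, -1.078238)
  Y <- Y + (h/6)(k1 + 2k2 + 2k3 + k4): s = 0.4868, t = 0.8662, ds/dtau = 0.9363, dt/dtau = 1.6940


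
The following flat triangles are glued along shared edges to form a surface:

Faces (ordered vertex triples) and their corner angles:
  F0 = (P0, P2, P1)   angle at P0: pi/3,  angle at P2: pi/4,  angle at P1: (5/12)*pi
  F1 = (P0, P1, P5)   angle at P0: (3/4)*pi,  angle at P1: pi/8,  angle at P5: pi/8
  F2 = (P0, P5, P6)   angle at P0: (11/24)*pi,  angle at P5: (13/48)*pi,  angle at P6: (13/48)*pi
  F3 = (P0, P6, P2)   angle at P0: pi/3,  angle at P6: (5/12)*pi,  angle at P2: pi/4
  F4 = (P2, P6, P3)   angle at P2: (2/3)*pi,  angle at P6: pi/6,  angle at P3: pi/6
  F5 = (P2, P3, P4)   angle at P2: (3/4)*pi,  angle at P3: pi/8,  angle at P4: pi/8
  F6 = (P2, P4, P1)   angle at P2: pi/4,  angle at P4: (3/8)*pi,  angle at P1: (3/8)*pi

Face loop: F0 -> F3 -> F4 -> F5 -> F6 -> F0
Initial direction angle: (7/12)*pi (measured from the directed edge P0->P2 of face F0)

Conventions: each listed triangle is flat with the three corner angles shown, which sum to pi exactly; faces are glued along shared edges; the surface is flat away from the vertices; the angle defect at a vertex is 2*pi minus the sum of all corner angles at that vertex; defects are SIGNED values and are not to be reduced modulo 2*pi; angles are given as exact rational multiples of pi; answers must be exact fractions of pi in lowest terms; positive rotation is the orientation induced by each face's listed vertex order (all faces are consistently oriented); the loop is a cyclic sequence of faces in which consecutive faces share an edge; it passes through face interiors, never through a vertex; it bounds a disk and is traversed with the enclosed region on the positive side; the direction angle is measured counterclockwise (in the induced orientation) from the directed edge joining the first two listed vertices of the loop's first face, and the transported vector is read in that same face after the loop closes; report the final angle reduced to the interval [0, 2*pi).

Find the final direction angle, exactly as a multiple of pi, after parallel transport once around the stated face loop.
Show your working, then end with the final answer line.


enclosed vertex P2: corner angles sum to (13/6)*pi, defect = 2*pi - (13/6)*pi = -pi/6
adding the enclosed defects to the starting angle (mod 2*pi, induced orientation) gives the holonomy
final angle = (7/12)*pi - pi/6 = (5/12)*pi (mod 2*pi)

Answer: final direction angle = (5/12)*pi


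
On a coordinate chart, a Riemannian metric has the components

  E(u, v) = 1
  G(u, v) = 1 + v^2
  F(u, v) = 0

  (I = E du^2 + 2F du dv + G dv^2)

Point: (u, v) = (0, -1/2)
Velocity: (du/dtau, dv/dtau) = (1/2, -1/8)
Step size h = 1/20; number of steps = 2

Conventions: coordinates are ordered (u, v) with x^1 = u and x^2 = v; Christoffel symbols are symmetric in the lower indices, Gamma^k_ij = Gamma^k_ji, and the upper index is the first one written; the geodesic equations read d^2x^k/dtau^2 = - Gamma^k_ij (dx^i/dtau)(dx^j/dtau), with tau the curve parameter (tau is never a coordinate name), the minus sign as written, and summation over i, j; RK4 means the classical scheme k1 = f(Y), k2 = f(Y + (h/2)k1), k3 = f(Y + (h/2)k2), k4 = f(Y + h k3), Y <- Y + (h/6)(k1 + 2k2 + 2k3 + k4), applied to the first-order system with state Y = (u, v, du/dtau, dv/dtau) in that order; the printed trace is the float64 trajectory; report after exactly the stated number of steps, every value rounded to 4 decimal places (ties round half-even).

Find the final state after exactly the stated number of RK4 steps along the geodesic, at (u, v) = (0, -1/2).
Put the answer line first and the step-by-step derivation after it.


Answer: u = 0.0500, v = -0.5125, du/dtau = 0.5000, dv/dtau = -0.1244

f(Y) = (du/dtau, dv/dtau, -Gamma^u_ij Y'^i Y'^j, -Gamma^v_ij Y'^i Y'^j) with the Gammas evaluated at the stage position; h = 0.050000; intermediate values shown to 6 dp
step 0: u = 0.0000, v = -0.5000, du/dtau = 0.5000, dv/dtau = -0.1250
step 1:
  k1: at (u, v) = (0.000000, -0.500000), (du/dtau, dv/dtau) = (0.500000, -0.125000); Gamma_uuu = 0.000000, Gamma_uuv = 0.000000, Gamma_uvv = 0.000000, Gamma_vuu = 0.000000, Gamma_vuv = 0.000000, Gamma_vvv = -0.400000; k1 = (0.500000, -0.125000, 0.000000, 0.006250)
  k2: at (u, v) = (0.012500, -0.503125), (du/dtau, dv/dtau) = (0.500000, -0.124844); Gamma_uuu = 0.000000, Gamma_uuv = 0.000000, Gamma_uvv = 0.000000, Gamma_vuu = 0.000000, Gamma_vuv = 0.000000, Gamma_vvv = -0.401493; k2 = (0.500000, -0.124844, 0.000000, 0.006258)
  k3: at (u, v) = (0.012500, -0.503121), (du/dtau, dv/dtau) = (0.500000, -0.124844); Gamma_uuu = 0.000000, Gamma_uuv = 0.000000, Gamma_uvv = 0.000000, Gamma_vuu = 0.000000, Gamma_vuv = 0.000000, Gamma_vvv = -0.401491; k3 = (0.500000, -0.124844, 0.000000, 0.006258)
  k4: at (u, v) = (0.025000, -0.506242), (du/dtau, dv/dtau) = (0.500000, -0.124687); Gamma_uuu = 0.000000, Gamma_uuv = 0.000000, Gamma_uvv = 0.000000, Gamma_vuu = 0.000000, Gamma_vuv = 0.000000, Gamma_vvv = -0.402969; k4 = (0.500000, -0.124687, 0.000000, 0.006265)
  Y <- Y + (h/6)(k1 + 2k2 + 2k3 + k4): u = 0.0250, v = -0.5062, du/dtau = 0.5000, dv/dtau = -0.1247
step 2:
  k1: at (u, v) = (0.025000, -0.506242), (du/dtau, dv/dtau) = (0.500000, -0.124687); Gamma_uuu = 0.000000, Gamma_uuv = 0.000000, Gamma_uvv = 0.000000, Gamma_vuu = 0.000000, Gamma_vuv = 0.000000, Gamma_vvv = -0.402969; k1 = (0.500000, -0.124687, 0.000000, 0.006265)
  k2: at (u, v) = (0.037500, -0.509359), (du/dtau, dv/dtau) = (0.500000, -0.124530); Gamma_uuu = 0.000000, Gamma_uuv = 0.000000, Gamma_uvv = 0.000000, Gamma_vuu = 0.000000, Gamma_vuv = 0.000000, Gamma_vvv = -0.404431; k2 = (0.500000, -0.124530, 0.000000, 0.006272)
  k3: at (u, v) = (0.037500, -0.509355), (du/dtau, dv/dtau) = (0.500000, -0.124530); Gamma_uuu = 0.000000, Gamma_uuv = 0.000000, Gamma_uvv = 0.000000, Gamma_vuu = 0.000000, Gamma_vuv = 0.000000, Gamma_vvv = -0.404429; k3 = (0.500000, -0.124530, 0.000000, 0.006272)
  k4: at (u, v) = (0.050000, -0.512469), (du/dtau, dv/dtau) = (0.500000, -0.124374); Gamma_uuu = 0.000000, Gamma_uuv = 0.000000, Gamma_uvv = 0.000000, Gamma_vuu = 0.000000, Gamma_vuv = 0.000000, Gamma_vvv = -0.405876; k4 = (0.500000, -0.124374, 0.000000, 0.006278)
  Y <- Y + (h/6)(k1 + 2k2 + 2k3 + k4): u = 0.0500, v = -0.5125, du/dtau = 0.5000, dv/dtau = -0.1244


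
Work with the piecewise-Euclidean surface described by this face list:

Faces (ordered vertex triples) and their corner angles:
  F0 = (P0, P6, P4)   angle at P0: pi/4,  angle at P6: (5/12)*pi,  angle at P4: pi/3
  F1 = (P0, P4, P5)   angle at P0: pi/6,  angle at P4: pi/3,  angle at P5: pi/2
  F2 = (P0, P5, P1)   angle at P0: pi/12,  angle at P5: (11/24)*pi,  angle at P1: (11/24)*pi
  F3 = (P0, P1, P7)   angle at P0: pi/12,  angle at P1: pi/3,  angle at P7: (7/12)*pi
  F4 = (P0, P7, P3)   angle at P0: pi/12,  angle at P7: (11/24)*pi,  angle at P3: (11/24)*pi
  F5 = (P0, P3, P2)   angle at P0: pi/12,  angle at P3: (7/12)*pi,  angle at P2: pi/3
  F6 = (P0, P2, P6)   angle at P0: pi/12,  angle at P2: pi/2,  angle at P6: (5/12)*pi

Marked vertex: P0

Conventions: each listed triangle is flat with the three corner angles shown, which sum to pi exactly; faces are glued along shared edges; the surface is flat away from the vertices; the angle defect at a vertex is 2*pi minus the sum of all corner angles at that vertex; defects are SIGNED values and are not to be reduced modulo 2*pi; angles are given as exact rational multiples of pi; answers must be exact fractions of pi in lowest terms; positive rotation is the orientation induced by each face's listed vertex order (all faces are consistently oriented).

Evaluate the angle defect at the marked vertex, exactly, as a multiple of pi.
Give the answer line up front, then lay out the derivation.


Answer: defect(P0) = (7/6)*pi

Sum of corner angles at P0: (5/6)*pi
defect = 2*pi - (5/6)*pi


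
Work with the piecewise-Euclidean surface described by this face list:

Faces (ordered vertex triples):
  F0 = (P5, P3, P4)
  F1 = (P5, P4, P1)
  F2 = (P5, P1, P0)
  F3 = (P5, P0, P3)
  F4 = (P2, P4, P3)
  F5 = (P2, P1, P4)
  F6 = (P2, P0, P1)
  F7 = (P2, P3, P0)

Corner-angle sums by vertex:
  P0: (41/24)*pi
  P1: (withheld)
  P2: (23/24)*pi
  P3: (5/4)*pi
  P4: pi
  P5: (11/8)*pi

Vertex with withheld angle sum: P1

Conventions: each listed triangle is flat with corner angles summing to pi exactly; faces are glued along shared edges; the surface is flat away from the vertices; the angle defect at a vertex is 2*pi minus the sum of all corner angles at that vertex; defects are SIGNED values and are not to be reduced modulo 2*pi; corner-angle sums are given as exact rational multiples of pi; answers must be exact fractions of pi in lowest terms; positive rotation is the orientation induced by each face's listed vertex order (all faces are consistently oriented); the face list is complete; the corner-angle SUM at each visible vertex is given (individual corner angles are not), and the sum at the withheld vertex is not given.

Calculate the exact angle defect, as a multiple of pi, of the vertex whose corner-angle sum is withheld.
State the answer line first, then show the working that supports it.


Answer: defect(P1) = (7/24)*pi

V = 6, E = 12, F = 8; chi = V - E + F = 2
Gauss-Bonnet: total defect = 2*pi*chi = 4*pi; visible defects sum to (89/24)*pi


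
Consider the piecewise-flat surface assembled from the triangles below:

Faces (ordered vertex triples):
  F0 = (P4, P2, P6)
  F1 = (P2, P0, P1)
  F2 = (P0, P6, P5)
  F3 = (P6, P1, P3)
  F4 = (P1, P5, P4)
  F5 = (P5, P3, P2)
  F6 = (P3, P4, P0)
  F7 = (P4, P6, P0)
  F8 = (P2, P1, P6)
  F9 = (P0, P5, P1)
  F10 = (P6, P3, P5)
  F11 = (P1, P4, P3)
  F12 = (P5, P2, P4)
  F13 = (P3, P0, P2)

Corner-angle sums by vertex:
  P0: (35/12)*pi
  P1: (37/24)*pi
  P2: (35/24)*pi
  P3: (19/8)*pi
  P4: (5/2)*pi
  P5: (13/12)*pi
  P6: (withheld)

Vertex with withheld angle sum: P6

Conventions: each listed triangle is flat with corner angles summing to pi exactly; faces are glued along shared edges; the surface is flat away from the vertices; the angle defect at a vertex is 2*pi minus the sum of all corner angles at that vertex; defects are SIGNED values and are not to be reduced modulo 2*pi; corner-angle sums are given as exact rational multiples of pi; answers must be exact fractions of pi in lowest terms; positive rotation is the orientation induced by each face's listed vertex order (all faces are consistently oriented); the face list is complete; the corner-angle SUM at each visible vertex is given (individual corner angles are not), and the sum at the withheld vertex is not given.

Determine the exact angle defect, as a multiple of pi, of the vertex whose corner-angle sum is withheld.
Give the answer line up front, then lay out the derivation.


Answer: defect(P6) = -pi/8

V = 7, E = 21, F = 14; chi = V - E + F = 0
Gauss-Bonnet: total defect = 2*pi*chi = 0; visible defects sum to pi/8


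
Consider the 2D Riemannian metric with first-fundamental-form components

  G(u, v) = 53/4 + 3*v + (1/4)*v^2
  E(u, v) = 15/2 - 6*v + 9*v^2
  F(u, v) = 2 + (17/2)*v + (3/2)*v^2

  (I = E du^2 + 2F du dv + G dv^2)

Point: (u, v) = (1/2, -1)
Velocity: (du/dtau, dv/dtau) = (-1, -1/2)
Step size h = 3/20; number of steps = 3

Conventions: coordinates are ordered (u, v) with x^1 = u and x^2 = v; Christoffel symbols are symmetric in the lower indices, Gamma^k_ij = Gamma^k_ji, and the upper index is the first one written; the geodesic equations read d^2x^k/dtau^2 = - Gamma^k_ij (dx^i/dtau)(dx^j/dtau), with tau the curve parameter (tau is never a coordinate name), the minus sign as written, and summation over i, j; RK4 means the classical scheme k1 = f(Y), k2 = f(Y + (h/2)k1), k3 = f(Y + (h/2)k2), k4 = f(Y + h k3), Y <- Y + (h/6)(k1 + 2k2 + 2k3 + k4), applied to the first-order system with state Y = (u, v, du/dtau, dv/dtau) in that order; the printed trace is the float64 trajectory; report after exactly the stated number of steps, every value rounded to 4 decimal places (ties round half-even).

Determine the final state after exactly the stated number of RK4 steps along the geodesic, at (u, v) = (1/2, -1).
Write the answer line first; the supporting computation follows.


Answer: u = 0.0831, v = -1.3271, du/dtau = -0.8382, dv/dtau = -0.9410

f(Y) = (du/dtau, dv/dtau, -Gamma^u_ij Y'^i Y'^j, -Gamma^v_ij Y'^i Y'^j) with the Gammas evaluated at the stage position; h = 0.150000; intermediate values shown to 6 dp
step 0: u = 0.5000, v = -1.0000, du/dtau = -1.0000, dv/dtau = -0.5000
step 1:
  k1: at (u, v) = (0.500000, -1.000000), (du/dtau, dv/dtau) = (-1.000000, -0.500000); Gamma_uuu = 0.284024, Gamma_uuv = -0.596450, Gamma_uvv = 0.302959, Gamma_vuu = 1.278107, Gamma_vuv = -0.284024, Gamma_vvv = 0.263314; k1 = (-1.000000, -0.500000, 0.236686, -1.059911)
  k2: at (u, v) = (0.425000, -1.037500), (du/dtau, dv/dtau) = (-0.982249, -0.579493); Gamma_uuu = 0.296477, Gamma_uuv = -0.592859, Gamma_uvv = 0.288701, Gamma_vuu = 1.333808, Gamma_vuv = -0.296477, Gamma_vvv = 0.263589; k2 = (-0.982249, -0.579493, 0.291924, -1.037877)
  k3: at (u, v) = (0.426331, -1.043462), (du/dtau, dv/dtau) = (-0.978106, -0.577841); Gamma_uuu = 0.298429, Gamma_uuv = -0.592264, Gamma_uvv = 0.286496, Gamma_vuu = 1.342767, Gamma_vuv = -0.298429, Gamma_vvv = 0.263601; k3 = (-0.978106, -0.577841, 0.288317, -1.035292)
  k4: at (u, v) = (0.353284, -1.086676), (du/dtau, dv/dtau) = (-0.956752, -0.655294); Gamma_uuu = 0.312332, Gamma_uuv = -0.587764, Gamma_uvv = 0.271009, Gamma_vuu = 1.408542, Gamma_vuv = -0.312332, Gamma_vvv = 0.263439; k4 = (-0.956752, -0.655294, 0.334727, -1.010832)
  Y <- Y + (h/6)(k1 + 2k2 + 2k3 + k4): u = 0.3531, v = -1.0867, du/dtau = -0.9567, dv/dtau = -0.6554
step 2:
  k1: at (u, v) = (0.353063, -1.086749), (du/dtau, dv/dtau) = (-0.956703, -0.655427); Gamma_uuu = 0.312355, Gamma_uuv = -0.587756, Gamma_uvv = 0.270983, Gamma_vuu = 1.408654, Gamma_vuv = -0.312355, Gamma_vvv = 0.263438; k1 = (-0.956703, -0.655427, 0.334801, -1.010758)
  k2: at (u, v) = (0.281311, -1.135906), (du/dtau, dv/dtau) = (-0.931593, -0.731234); Gamma_uuu = 0.327647, Gamma_uuv = -0.582275, Gamma_uvv = 0.254367, Gamma_vuu = 1.485238, Gamma_vuv = -0.327647, Gamma_vvv = 0.262763; k2 = (-0.931593, -0.731234, 0.372942, -0.983091)
  k3: at (u, v) = (0.283194, -1.141592), (du/dtau, dv/dtau) = (-0.928732, -0.729159); Gamma_uuu = 0.329379, Gamma_uuv = -0.581619, Gamma_uvv = 0.252511, Gamma_vuu = 1.494215, Gamma_vuv = -0.329379, Gamma_vvv = 0.262654; k3 = (-0.928732, -0.729159, 0.369379, -0.982363)
  k4: at (u, v) = (0.213754, -1.196123), (du/dtau, dv/dtau) = (-0.901296, -0.802782); Gamma_uuu = 0.345603, Gamma_uuv = -0.575106, Gamma_uvv = 0.235361, Gamma_vuu = 1.581544, Gamma_vuv = -0.345603, Gamma_vvv = 0.261303; k4 = (-0.901296, -0.802782, 0.399803, -0.953023)
  Y <- Y + (h/6)(k1 + 2k2 + 2k3 + k4): u = 0.2136, v = -1.1962, du/dtau = -0.9012, dv/dtau = -0.8028
step 3:
  k1: at (u, v) = (0.213597, -1.196224), (du/dtau, dv/dtau) = (-0.901221, -0.802794); Gamma_uuu = 0.345632, Gamma_uuv = -0.575094, Gamma_uvv = 0.235330, Gamma_vuu = 1.581707, Gamma_vuv = -0.345632, Gamma_vvv = 0.261300; k1 = (-0.901221, -0.802794, 0.399767, -0.952938)
  k2: at (u, v) = (0.146006, -1.256433), (du/dtau, dv/dtau) = (-0.871239, -0.874265); Gamma_uuu = 0.362713, Gamma_uuv = -0.567501, Gamma_uvv = 0.217699, Gamma_vuu = 1.680674, Gamma_vuv = -0.362713, Gamma_vvv = 0.259226; k2 = (-0.871239, -0.874265, 0.422807, -0.921312)
  k3: at (u, v) = (0.148254, -1.261794), (du/dtau, dv/dtau) = (-0.869511, -0.871893); Gamma_uuu = 0.364191, Gamma_uuv = -0.566807, Gamma_uvv = 0.216192, Gamma_vuu = 1.689611, Gamma_vuv = -0.364191, Gamma_vvv = 0.259015; k3 = (-0.869511, -0.871893, 0.419720, -0.922130)
  k4: at (u, v) = (0.083171, -1.327008), (du/dtau, dv/dtau) = (-0.838263, -0.941114); Gamma_uuu = 0.381610, Gamma_uuv = -0.558158, Gamma_uvv = 0.198628, Gamma_vuu = 1.799965, Gamma_vuv = -0.381610, Gamma_vvv = 0.256125; k4 = (-0.838263, -0.941114, 0.436587, -0.889553)
  Y <- Y + (h/6)(k1 + 2k2 + 2k3 + k4): u = 0.0831, v = -1.3271, du/dtau = -0.8382, dv/dtau = -0.9410


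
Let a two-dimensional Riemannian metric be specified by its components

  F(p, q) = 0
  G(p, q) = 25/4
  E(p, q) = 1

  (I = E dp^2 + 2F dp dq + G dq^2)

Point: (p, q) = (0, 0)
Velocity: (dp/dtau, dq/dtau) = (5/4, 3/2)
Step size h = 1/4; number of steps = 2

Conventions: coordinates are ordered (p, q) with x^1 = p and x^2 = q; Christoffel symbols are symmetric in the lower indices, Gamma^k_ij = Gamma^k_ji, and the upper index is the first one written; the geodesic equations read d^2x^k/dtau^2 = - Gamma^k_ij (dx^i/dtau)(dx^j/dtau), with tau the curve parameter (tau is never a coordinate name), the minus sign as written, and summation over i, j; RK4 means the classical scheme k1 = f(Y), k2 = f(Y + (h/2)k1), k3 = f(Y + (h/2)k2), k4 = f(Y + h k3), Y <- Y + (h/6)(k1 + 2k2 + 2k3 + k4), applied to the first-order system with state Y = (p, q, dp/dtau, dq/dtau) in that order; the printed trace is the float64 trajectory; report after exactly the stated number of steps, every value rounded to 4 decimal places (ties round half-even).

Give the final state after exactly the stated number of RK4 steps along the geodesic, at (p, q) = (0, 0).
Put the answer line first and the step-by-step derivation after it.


Answer: p = 0.6250, q = 0.7500, dp/dtau = 1.2500, dq/dtau = 1.5000

f(Y) = (dp/dtau, dq/dtau, -Gamma^p_ij Y'^i Y'^j, -Gamma^q_ij Y'^i Y'^j) with the Gammas evaluated at the stage position; h = 0.250000; intermediate values shown to 6 dp
step 0: p = 0.0000, q = 0.0000, dp/dtau = 1.2500, dq/dtau = 1.5000
step 1:
  k1: at (p, q) = (0.000000, 0.000000), (dp/dtau, dq/dtau) = (1.250000, 1.500000); Gamma_ppp = 0.000000, Gamma_ppq = 0.000000, Gamma_pqq = 0.000000, Gamma_qpp = 0.000000, Gamma_qpq = 0.000000, Gamma_qqq = 0.000000; k1 = (1.250000, 1.500000, 0.000000, 0.000000)
  k2: at (p, q) = (0.156250, 0.187500), (dp/dtau, dq/dtau) = (1.250000, 1.500000); Gamma_ppp = 0.000000, Gamma_ppq = 0.000000, Gamma_pqq = 0.000000, Gamma_qpp = 0.000000, Gamma_qpq = 0.000000, Gamma_qqq = 0.000000; k2 = (1.250000, 1.500000, 0.000000, 0.000000)
  k3: at (p, q) = (0.156250, 0.187500), (dp/dtau, dq/dtau) = (1.250000, 1.500000); Gamma_ppp = 0.000000, Gamma_ppq = 0.000000, Gamma_pqq = 0.000000, Gamma_qpp = 0.000000, Gamma_qpq = 0.000000, Gamma_qqq = 0.000000; k3 = (1.250000, 1.500000, 0.000000, 0.000000)
  k4: at (p, q) = (0.312500, 0.375000), (dp/dtau, dq/dtau) = (1.250000, 1.500000); Gamma_ppp = 0.000000, Gamma_ppq = 0.000000, Gamma_pqq = 0.000000, Gamma_qpp = 0.000000, Gamma_qpq = 0.000000, Gamma_qqq = 0.000000; k4 = (1.250000, 1.500000, 0.000000, 0.000000)
  Y <- Y + (h/6)(k1 + 2k2 + 2k3 + k4): p = 0.3125, q = 0.3750, dp/dtau = 1.2500, dq/dtau = 1.5000
step 2:
  k1: at (p, q) = (0.312500, 0.375000), (dp/dtau, dq/dtau) = (1.250000, 1.500000); Gamma_ppp = 0.000000, Gamma_ppq = 0.000000, Gamma_pqq = 0.000000, Gamma_qpp = 0.000000, Gamma_qpq = 0.000000, Gamma_qqq = 0.000000; k1 = (1.250000, 1.500000, 0.000000, 0.000000)
  k2: at (p, q) = (0.468750, 0.562500), (dp/dtau, dq/dtau) = (1.250000, 1.500000); Gamma_ppp = 0.000000, Gamma_ppq = 0.000000, Gamma_pqq = 0.000000, Gamma_qpp = 0.000000, Gamma_qpq = 0.000000, Gamma_qqq = 0.000000; k2 = (1.250000, 1.500000, 0.000000, 0.000000)
  k3: at (p, q) = (0.468750, 0.562500), (dp/dtau, dq/dtau) = (1.250000, 1.500000); Gamma_ppp = 0.000000, Gamma_ppq = 0.000000, Gamma_pqq = 0.000000, Gamma_qpp = 0.000000, Gamma_qpq = 0.000000, Gamma_qqq = 0.000000; k3 = (1.250000, 1.500000, 0.000000, 0.000000)
  k4: at (p, q) = (0.625000, 0.750000), (dp/dtau, dq/dtau) = (1.250000, 1.500000); Gamma_ppp = 0.000000, Gamma_ppq = 0.000000, Gamma_pqq = 0.000000, Gamma_qpp = 0.000000, Gamma_qpq = 0.000000, Gamma_qqq = 0.000000; k4 = (1.250000, 1.500000, 0.000000, 0.000000)
  Y <- Y + (h/6)(k1 + 2k2 + 2k3 + k4): p = 0.6250, q = 0.7500, dp/dtau = 1.2500, dq/dtau = 1.5000


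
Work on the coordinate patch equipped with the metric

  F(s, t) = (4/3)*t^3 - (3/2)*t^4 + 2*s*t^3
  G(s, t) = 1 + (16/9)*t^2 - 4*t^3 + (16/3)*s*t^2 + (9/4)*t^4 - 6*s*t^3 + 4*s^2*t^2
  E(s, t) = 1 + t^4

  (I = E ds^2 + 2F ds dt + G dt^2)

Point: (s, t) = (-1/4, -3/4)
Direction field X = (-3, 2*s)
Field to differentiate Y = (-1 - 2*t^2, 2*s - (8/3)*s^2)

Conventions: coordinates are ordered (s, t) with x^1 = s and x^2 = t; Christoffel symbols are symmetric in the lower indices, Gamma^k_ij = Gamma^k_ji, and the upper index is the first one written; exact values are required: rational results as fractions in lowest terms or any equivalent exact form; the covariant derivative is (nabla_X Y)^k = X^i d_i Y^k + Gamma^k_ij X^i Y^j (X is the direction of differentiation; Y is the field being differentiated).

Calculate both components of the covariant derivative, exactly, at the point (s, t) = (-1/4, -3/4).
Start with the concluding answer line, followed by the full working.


Answer: (nabla_X Y)^s = -14779/7114, (nabla_X Y)^t = -271861/32013

E = 337/256, F = -423/512, G = 3233/1024 at the point
E_s = 0, E_t = -27/16, F_s = -27/32, F_t = 63/16, G_s = 141/32, G_t = -1739/192
EG - F^2 = 3557/1024;  g^inv = (1024/3557) * [[3233/1024, 423/512], [423/512, 337/256]]
first-kind symbols [ij,l] = (1/2)(d_i g_jl + d_j g_il - d_l g_ij): [ss,s] = E_s/2 = 0, [ss,t] = F_s - E_t/2 = 0, [st,s] = E_t/2 = -27/32, [st,t] = G_s/2 = 141/64, [tt,s] = F_t - G_s/2 = 111/64, [tt,t] = G_t/2 = -1739/384
Gamma^s_ij = (G*[ij,s] - F*[ij,t])/(EG - F^2), Gamma^t_ij = (E*[ij,t] - F*[ij,s])/(EG - F^2)
Gamma_sss = 0, Gamma_sst = -864/3557, Gamma_stt = 1776/3557, Gamma_tss = 0, Gamma_tst = 2256/3557, Gamma_ttt = -13912/10671
X = (-3, -1/2), Y = (-17/8, -2/3) at the point


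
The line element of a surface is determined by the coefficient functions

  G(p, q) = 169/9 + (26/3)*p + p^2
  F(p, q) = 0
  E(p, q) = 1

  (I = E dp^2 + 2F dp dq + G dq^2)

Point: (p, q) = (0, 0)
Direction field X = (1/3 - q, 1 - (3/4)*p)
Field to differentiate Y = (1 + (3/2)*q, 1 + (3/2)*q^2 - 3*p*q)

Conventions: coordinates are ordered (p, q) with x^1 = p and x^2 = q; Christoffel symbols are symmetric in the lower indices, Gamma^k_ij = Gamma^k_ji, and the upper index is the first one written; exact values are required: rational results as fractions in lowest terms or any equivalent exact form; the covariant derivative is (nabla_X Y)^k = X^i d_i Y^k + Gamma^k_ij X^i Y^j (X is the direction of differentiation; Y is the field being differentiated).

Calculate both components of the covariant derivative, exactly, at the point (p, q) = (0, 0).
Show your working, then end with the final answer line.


E = 1, F = 0, G = 169/9 at the point
E_p = 0, E_q = 0, F_p = 0, F_q = 0, G_p = 26/3, G_q = 0
EG - F^2 = 169/9;  g^inv = (9/169) * [[169/9, 0], [0, 1]]
first-kind symbols [ij,l] = (1/2)(d_i g_jl + d_j g_il - d_l g_ij): [pp,p] = E_p/2 = 0, [pp,q] = F_p - E_q/2 = 0, [pq,p] = E_q/2 = 0, [pq,q] = G_p/2 = 13/3, [qq,p] = F_q - G_p/2 = -13/3, [qq,q] = G_q/2 = 0
Gamma^p_ij = (G*[ij,p] - F*[ij,q])/(EG - F^2), Gamma^q_ij = (E*[ij,q] - F*[ij,p])/(EG - F^2)
Gamma_ppp = 0, Gamma_ppq = 0, Gamma_pqq = -13/3, Gamma_qpp = 0, Gamma_qpq = 3/13, Gamma_qqq = 0
X = (1/3, 1), Y = (1, 1) at the point

Answer: (nabla_X Y)^p = -17/6, (nabla_X Y)^q = 4/13


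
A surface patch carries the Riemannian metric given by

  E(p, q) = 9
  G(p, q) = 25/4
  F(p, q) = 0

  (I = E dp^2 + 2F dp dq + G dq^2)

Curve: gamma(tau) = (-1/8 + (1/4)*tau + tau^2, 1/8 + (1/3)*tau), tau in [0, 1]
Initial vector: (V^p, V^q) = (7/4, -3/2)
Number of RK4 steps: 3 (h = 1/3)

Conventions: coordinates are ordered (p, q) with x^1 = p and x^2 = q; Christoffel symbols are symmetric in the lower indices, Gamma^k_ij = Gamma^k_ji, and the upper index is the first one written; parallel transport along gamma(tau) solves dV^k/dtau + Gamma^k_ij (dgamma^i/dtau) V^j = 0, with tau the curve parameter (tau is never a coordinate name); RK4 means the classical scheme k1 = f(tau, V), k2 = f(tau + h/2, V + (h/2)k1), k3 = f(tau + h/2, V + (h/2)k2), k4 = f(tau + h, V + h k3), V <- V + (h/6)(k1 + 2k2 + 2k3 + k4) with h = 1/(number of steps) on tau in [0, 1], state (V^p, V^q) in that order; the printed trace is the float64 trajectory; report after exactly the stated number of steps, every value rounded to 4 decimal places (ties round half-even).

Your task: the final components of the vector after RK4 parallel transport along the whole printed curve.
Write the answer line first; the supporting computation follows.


Answer: V^p = 1.7500, V^q = -1.5000

gamma'(tau) = (1/4 + 2*tau, 1/3); f(tau, V)^k = -Gamma^k_ij(gamma(tau)) gamma'^i(tau) V^j; h = 1/3; intermediate values shown to 6 dp
curve data and Christoffel symbols at the stage parameters:
  tau = 0.000000: gamma = (-0.125000, 0.125000), gamma' = (0.250000, 0.333333); Gamma_ppp = 0.000000, Gamma_ppq = 0.000000, Gamma_pqq = 0.000000, Gamma_qpp = 0.000000, Gamma_qpq = 0.000000, Gamma_qqq = 0.000000
  tau = 0.166667: gamma = (-0.055556, 0.180556), gamma' = (0.583333, 0.333333); Gamma_ppp = 0.000000, Gamma_ppq = 0.000000, Gamma_pqq = 0.000000, Gamma_qpp = 0.000000, Gamma_qpq = 0.000000, Gamma_qqq = 0.000000
  tau = 0.333333: gamma = (0.069444, 0.236111), gamma' = (0.916667, 0.333333); Gamma_ppp = 0.000000, Gamma_ppq = 0.000000, Gamma_pqq = 0.000000, Gamma_qpp = 0.000000, Gamma_qpq = 0.000000, Gamma_qqq = 0.000000
  tau = 0.500000: gamma = (0.250000, 0.291667), gamma' = (1.250000, 0.333333); Gamma_ppp = 0.000000, Gamma_ppq = 0.000000, Gamma_pqq = 0.000000, Gamma_qpp = 0.000000, Gamma_qpq = 0.000000, Gamma_qqq = 0.000000
  tau = 0.666667: gamma = (0.486111, 0.347222), gamma' = (1.583333, 0.333333); Gamma_ppp = 0.000000, Gamma_ppq = 0.000000, Gamma_pqq = 0.000000, Gamma_qpp = 0.000000, Gamma_qpq = 0.000000, Gamma_qqq = 0.000000
  tau = 0.833333: gamma = (0.777778, 0.402778), gamma' = (1.916667, 0.333333); Gamma_ppp = 0.000000, Gamma_ppq = 0.000000, Gamma_pqq = 0.000000, Gamma_qpp = 0.000000, Gamma_qpq = 0.000000, Gamma_qqq = 0.000000
  tau = 1.000000: gamma = (1.125000, 0.458333), gamma' = (2.250000, 0.333333); Gamma_ppp = 0.000000, Gamma_ppq = 0.000000, Gamma_pqq = 0.000000, Gamma_qpp = 0.000000, Gamma_qpq = 0.000000, Gamma_qqq = 0.000000
step 0: V^p = 1.7500, V^q = -1.5000
step 1: k1 = (0.000000, 0.000000), k2 = (0.000000, 0.000000), k3 = (0.000000, 0.000000), k4 = (0.000000, 0.000000); V <- V + (h/6)(k1 + 2k2 + 2k3 + k4): V^p = 1.7500, V^q = -1.5000
step 2: k1 = (0.000000, 0.000000), k2 = (0.000000, 0.000000), k3 = (0.000000, 0.000000), k4 = (0.000000, 0.000000); V <- V + (h/6)(k1 + 2k2 + 2k3 + k4): V^p = 1.7500, V^q = -1.5000
step 3: k1 = (0.000000, 0.000000), k2 = (0.000000, 0.000000), k3 = (0.000000, 0.000000), k4 = (0.000000, 0.000000); V <- V + (h/6)(k1 + 2k2 + 2k3 + k4): V^p = 1.7500, V^q = -1.5000
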